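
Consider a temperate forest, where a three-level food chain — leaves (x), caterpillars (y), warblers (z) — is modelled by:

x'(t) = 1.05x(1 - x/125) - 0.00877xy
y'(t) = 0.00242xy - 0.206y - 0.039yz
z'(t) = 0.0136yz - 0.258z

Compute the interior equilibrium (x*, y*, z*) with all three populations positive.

x* ≈ 105, y* ≈ 19, z* ≈ 1.25

From dz/dt = 0: 0.0136y* = 0.258, so y* = 19.
From dx/dt = 0: 1.05(1 - x*/125) = 0.00877·19, giving x* = 125·(1 - 0.158) = 105.
From dy/dt = 0: 0.00242·105 - 0.206 = 0.039z*, so z* = 0.0486/0.039 = 1.25.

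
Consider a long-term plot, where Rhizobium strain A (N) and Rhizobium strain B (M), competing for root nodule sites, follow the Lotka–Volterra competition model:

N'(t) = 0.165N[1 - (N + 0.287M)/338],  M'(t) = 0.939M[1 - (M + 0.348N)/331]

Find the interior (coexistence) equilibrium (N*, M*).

Setting both brackets to zero gives the nullclines N + 0.287M = 338 and 0.348N + M = 331.
Substituting M = 331 - 0.348N into the first: N(1 - 0.287·0.348) = 338 - 0.287·331.
So N* = 243/0.9 = 270, and then M* = 331 - 0.348·270 = 237.

N* ≈ 270, M* ≈ 237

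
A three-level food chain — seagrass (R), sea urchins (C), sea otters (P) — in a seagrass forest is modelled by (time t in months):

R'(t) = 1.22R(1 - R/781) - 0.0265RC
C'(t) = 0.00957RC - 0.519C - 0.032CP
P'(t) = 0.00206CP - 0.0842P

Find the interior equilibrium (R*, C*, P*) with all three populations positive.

From dP/dt = 0: 0.00206C* = 0.0842, so C* = 40.9.
From dR/dt = 0: 1.22(1 - R*/781) = 0.0265·40.9, giving R* = 781·(1 - 0.888) = 87.6.
From dC/dt = 0: 0.00957·87.6 - 0.519 = 0.032P*, so P* = 0.319/0.032 = 9.98.

R* ≈ 87.6, C* ≈ 40.9, P* ≈ 9.98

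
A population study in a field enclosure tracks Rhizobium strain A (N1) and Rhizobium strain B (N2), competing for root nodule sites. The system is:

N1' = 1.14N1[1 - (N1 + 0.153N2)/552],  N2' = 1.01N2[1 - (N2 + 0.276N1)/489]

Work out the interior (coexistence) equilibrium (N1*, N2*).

Setting both brackets to zero gives the nullclines N1 + 0.153N2 = 552 and 0.276N1 + N2 = 489.
Substituting N2 = 489 - 0.276N1 into the first: N1(1 - 0.153·0.276) = 552 - 0.153·489.
So N1* = 477/0.958 = 498, and then N2* = 489 - 0.276·498 = 351.

N1* ≈ 498, N2* ≈ 351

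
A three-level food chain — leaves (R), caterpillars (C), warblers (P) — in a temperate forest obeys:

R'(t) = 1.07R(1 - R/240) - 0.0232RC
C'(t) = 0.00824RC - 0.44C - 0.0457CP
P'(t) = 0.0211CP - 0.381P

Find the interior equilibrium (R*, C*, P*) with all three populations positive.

From dP/dt = 0: 0.0211C* = 0.381, so C* = 18.1.
From dR/dt = 0: 1.07(1 - R*/240) = 0.0232·18.1, giving R* = 240·(1 - 0.392) = 146.
From dC/dt = 0: 0.00824·146 - 0.44 = 0.0457P*, so P* = 0.763/0.0457 = 16.7.

R* ≈ 146, C* ≈ 18.1, P* ≈ 16.7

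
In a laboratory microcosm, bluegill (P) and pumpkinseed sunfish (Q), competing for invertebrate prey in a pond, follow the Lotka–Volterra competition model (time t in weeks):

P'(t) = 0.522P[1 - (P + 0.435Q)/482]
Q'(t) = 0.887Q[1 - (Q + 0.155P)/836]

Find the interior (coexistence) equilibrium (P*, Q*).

Setting both brackets to zero gives the nullclines P + 0.435Q = 482 and 0.155P + Q = 836.
Substituting Q = 836 - 0.155P into the first: P(1 - 0.435·0.155) = 482 - 0.435·836.
So P* = 118/0.933 = 127, and then Q* = 836 - 0.155·127 = 816.

P* ≈ 127, Q* ≈ 816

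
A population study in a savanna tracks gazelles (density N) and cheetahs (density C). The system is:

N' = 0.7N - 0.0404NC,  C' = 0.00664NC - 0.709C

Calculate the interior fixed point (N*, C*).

N* ≈ 107, C* ≈ 17.3

Set dC/dt = 0 with C > 0: 0.00664N - 0.709 = 0, so N* = 0.709/0.00664 = 107.
Set dN/dt = 0 with N > 0: 0.7 - 0.0404C = 0, so C* = 0.7/0.0404 = 17.3.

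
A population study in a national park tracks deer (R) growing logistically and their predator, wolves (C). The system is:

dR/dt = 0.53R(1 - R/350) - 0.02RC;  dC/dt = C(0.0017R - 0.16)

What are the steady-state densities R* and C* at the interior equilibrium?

R* ≈ 94.1, C* ≈ 19.4

From dC/dt = 0 with C > 0: 0.0017R* = 0.16, so R* = 94.1.
Substitute into dR/dt = 0: 0.53(1 - 94.1/350) = 0.02C*.
The bracket is 0.731, giving C* = 0.387/0.02 = 19.4.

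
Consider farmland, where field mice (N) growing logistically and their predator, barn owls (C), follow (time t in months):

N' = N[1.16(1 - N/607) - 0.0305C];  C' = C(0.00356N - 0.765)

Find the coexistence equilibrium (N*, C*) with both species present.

N* ≈ 215, C* ≈ 24.6

From dC/dt = 0 with C > 0: 0.00356N* = 0.765, so N* = 215.
Substitute into dN/dt = 0: 1.16(1 - 215/607) = 0.0305C*.
The bracket is 0.646, giving C* = 0.749/0.0305 = 24.6.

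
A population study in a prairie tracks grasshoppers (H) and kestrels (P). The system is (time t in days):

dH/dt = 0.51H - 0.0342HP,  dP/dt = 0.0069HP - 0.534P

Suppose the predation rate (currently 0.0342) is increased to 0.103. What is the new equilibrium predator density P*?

At the interior fixed point, setting dH/dt = 0 with H > 0 fixes P* = (prey growth rate)/(HP coefficient) — independent of the other coefficients.
With the change, P* = 0.51/0.103 = 4.95; it falls from 14.9.

P* ≈ 4.95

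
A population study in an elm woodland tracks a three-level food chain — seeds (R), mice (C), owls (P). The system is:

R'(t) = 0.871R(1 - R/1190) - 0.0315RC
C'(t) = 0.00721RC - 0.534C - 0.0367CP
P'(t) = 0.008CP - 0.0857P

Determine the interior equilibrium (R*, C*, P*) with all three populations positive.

R* ≈ 729, C* ≈ 10.7, P* ≈ 129

From dP/dt = 0: 0.008C* = 0.0857, so C* = 10.7.
From dR/dt = 0: 0.871(1 - R*/1190) = 0.0315·10.7, giving R* = 1190·(1 - 0.387) = 729.
From dC/dt = 0: 0.00721·729 - 0.534 = 0.0367P*, so P* = 4.72/0.0367 = 129.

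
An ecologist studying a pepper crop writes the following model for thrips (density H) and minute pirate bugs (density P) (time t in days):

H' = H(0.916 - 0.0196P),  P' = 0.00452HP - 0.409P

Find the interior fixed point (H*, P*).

Set dP/dt = 0 with P > 0: 0.00452H - 0.409 = 0, so H* = 0.409/0.00452 = 90.5.
Set dH/dt = 0 with H > 0: 0.916 - 0.0196P = 0, so P* = 0.916/0.0196 = 46.7.

H* ≈ 90.5, P* ≈ 46.7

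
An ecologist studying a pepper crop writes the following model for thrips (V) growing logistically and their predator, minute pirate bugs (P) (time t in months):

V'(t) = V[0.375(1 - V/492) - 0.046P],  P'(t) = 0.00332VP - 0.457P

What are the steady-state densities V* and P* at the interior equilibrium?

From dP/dt = 0 with P > 0: 0.00332V* = 0.457, so V* = 138.
Substitute into dV/dt = 0: 0.375(1 - 138/492) = 0.046P*.
The bracket is 0.72, giving P* = 0.27/0.046 = 5.87.

V* ≈ 138, P* ≈ 5.87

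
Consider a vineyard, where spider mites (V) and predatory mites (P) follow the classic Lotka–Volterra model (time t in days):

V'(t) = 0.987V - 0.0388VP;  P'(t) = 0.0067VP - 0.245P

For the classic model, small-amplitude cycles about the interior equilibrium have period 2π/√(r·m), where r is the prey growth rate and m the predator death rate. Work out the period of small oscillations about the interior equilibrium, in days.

T ≈ 12.8 days

Here r = 0.987 and m = 0.245, so r·m = 0.242.
ω = √0.242 = 0.492 per day, hence T = 2π/ω ≈ 12.8 days.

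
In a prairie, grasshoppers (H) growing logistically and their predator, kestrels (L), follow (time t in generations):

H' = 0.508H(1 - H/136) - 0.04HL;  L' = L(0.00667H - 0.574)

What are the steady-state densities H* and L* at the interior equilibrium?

From dL/dt = 0 with L > 0: 0.00667H* = 0.574, so H* = 86.1.
Substitute into dH/dt = 0: 0.508(1 - 86.1/136) = 0.04L*.
The bracket is 0.367, giving L* = 0.187/0.04 = 4.66.

H* ≈ 86.1, L* ≈ 4.66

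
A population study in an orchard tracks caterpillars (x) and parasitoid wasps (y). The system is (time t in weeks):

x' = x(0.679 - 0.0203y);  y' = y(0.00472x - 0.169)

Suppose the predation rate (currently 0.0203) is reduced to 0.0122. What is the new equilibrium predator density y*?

At the interior fixed point, setting dx/dt = 0 with x > 0 fixes y* = (prey growth rate)/(xy coefficient) — independent of the other coefficients.
With the change, y* = 0.679/0.0122 = 55.7; it rises from 33.4.

y* ≈ 55.7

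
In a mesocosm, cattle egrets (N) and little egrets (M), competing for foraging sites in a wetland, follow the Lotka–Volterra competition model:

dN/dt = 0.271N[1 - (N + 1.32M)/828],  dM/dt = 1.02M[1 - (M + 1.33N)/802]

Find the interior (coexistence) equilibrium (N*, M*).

N* ≈ 305, M* ≈ 396

Setting both brackets to zero gives the nullclines N + 1.32M = 828 and 1.33N + M = 802.
Substituting M = 802 - 1.33N into the first: N(1 - 1.32·1.33) = 828 - 1.32·802.
So N* = -231/-0.756 = 305, and then M* = 802 - 1.33·305 = 396.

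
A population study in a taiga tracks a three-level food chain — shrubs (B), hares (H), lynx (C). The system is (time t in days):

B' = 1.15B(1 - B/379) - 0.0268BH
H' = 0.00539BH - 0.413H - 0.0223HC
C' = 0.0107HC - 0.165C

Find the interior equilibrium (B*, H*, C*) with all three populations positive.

B* ≈ 243, H* ≈ 15.4, C* ≈ 40.2

From dC/dt = 0: 0.0107H* = 0.165, so H* = 15.4.
From dB/dt = 0: 1.15(1 - B*/379) = 0.0268·15.4, giving B* = 379·(1 - 0.359) = 243.
From dH/dt = 0: 0.00539·243 - 0.413 = 0.0223C*, so C* = 0.896/0.0223 = 40.2.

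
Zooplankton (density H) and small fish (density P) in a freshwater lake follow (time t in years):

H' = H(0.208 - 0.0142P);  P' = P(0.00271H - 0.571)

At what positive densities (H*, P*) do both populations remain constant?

Set dP/dt = 0 with P > 0: 0.00271H - 0.571 = 0, so H* = 0.571/0.00271 = 211.
Set dH/dt = 0 with H > 0: 0.208 - 0.0142P = 0, so P* = 0.208/0.0142 = 14.6.

H* ≈ 211, P* ≈ 14.6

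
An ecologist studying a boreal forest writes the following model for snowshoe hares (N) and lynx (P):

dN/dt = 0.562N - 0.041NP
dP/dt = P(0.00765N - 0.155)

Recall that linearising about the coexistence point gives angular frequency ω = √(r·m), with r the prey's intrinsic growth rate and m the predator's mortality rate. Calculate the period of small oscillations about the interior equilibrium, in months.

Here r = 0.562 and m = 0.155, so r·m = 0.0871.
ω = √0.0871 = 0.295 per month, hence T = 2π/ω ≈ 21.3 months.

T ≈ 21.3 months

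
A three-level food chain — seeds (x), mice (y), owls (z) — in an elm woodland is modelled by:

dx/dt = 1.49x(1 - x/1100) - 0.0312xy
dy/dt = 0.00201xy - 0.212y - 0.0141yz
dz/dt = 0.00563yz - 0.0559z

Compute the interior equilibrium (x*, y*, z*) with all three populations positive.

x* ≈ 871, y* ≈ 9.93, z* ≈ 109

From dz/dt = 0: 0.00563y* = 0.0559, so y* = 9.93.
From dx/dt = 0: 1.49(1 - x*/1100) = 0.0312·9.93, giving x* = 1100·(1 - 0.208) = 871.
From dy/dt = 0: 0.00201·871 - 0.212 = 0.0141z*, so z* = 1.54/0.0141 = 109.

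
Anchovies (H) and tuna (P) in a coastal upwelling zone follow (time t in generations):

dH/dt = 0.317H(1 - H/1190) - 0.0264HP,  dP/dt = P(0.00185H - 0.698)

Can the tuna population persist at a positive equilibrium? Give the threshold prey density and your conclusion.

Threshold H = 377; K > 377, so yes, the predator persists.

The predator equation gives dP/dt > 0 only when H > 0.698/0.00185 = 377.
Without the predator, H → K = 1190. Since 1190 > 377, the predator can invade and persist.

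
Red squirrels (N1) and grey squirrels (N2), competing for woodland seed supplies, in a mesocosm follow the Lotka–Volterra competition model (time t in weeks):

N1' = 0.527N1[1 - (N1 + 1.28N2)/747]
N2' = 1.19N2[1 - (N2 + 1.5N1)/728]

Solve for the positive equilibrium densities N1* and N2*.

N1* ≈ 201, N2* ≈ 427

Setting both brackets to zero gives the nullclines N1 + 1.28N2 = 747 and 1.5N1 + N2 = 728.
Substituting N2 = 728 - 1.5N1 into the first: N1(1 - 1.28·1.5) = 747 - 1.28·728.
So N1* = -185/-0.92 = 201, and then N2* = 728 - 1.5·201 = 427.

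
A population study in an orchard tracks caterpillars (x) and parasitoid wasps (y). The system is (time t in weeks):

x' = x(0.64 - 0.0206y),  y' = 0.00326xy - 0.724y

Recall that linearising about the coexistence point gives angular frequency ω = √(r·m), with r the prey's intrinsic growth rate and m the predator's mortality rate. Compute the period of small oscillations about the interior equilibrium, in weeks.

Here r = 0.64 and m = 0.724, so r·m = 0.463.
ω = √0.463 = 0.681 per week, hence T = 2π/ω ≈ 9.23 weeks.

T ≈ 9.23 weeks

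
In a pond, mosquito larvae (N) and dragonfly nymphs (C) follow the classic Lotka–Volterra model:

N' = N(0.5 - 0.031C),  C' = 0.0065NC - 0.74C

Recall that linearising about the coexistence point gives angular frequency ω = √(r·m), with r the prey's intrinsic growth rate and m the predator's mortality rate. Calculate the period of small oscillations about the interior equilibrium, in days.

Here r = 0.5 and m = 0.74, so r·m = 0.37.
ω = √0.37 = 0.608 per day, hence T = 2π/ω ≈ 10.3 days.

T ≈ 10.3 days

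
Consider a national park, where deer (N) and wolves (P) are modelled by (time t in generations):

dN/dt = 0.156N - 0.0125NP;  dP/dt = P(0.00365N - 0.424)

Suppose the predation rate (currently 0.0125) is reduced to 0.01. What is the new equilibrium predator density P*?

P* ≈ 15.6

At the interior fixed point, setting dN/dt = 0 with N > 0 fixes P* = (prey growth rate)/(NP coefficient) — independent of the other coefficients.
With the change, P* = 0.156/0.01 = 15.6; it rises from 12.5.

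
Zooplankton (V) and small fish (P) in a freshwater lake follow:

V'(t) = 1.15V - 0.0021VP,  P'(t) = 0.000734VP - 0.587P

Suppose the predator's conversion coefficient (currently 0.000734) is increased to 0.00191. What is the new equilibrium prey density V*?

At the interior fixed point, setting dP/dt = 0 with P > 0 fixes V* = (predator death rate)/(VP coefficient) — independent of the other coefficients.
With the change, V* = 0.587/0.00191 = 307; it falls from 800.

V* ≈ 307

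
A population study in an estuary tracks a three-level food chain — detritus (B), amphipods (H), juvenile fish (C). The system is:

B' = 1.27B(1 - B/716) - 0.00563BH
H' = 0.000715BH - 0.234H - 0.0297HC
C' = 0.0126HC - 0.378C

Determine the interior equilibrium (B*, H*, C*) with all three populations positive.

B* ≈ 621, H* ≈ 30, C* ≈ 7.07

From dC/dt = 0: 0.0126H* = 0.378, so H* = 30.
From dB/dt = 0: 1.27(1 - B*/716) = 0.00563·30, giving B* = 716·(1 - 0.133) = 621.
From dH/dt = 0: 0.000715·621 - 0.234 = 0.0297C*, so C* = 0.21/0.0297 = 7.07.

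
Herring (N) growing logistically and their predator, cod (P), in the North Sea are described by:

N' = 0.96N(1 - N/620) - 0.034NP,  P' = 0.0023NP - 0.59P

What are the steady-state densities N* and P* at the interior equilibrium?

N* ≈ 257, P* ≈ 16.6

From dP/dt = 0 with P > 0: 0.0023N* = 0.59, so N* = 257.
Substitute into dN/dt = 0: 0.96(1 - 257/620) = 0.034P*.
The bracket is 0.586, giving P* = 0.563/0.034 = 16.6.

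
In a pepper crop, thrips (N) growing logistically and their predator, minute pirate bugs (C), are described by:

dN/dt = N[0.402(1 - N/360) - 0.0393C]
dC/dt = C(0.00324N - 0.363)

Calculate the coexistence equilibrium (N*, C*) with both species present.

N* ≈ 112, C* ≈ 7.05

From dC/dt = 0 with C > 0: 0.00324N* = 0.363, so N* = 112.
Substitute into dN/dt = 0: 0.402(1 - 112/360) = 0.0393C*.
The bracket is 0.689, giving C* = 0.277/0.0393 = 7.05.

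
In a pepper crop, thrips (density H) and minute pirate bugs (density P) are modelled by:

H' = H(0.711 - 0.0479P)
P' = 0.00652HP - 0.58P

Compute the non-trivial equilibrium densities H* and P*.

Set dP/dt = 0 with P > 0: 0.00652H - 0.58 = 0, so H* = 0.58/0.00652 = 89.
Set dH/dt = 0 with H > 0: 0.711 - 0.0479P = 0, so P* = 0.711/0.0479 = 14.8.

H* ≈ 89, P* ≈ 14.8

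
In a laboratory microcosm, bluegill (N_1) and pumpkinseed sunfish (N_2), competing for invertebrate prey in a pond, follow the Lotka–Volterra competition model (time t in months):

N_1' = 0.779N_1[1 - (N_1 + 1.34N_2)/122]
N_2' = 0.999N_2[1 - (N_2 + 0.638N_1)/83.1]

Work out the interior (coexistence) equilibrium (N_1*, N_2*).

N_1* ≈ 73.4, N_2* ≈ 36.3

Setting both brackets to zero gives the nullclines N_1 + 1.34N_2 = 122 and 0.638N_1 + N_2 = 83.1.
Substituting N_2 = 83.1 - 0.638N_1 into the first: N_1(1 - 1.34·0.638) = 122 - 1.34·83.1.
So N_1* = 10.6/0.145 = 73.4, and then N_2* = 83.1 - 0.638·73.4 = 36.3.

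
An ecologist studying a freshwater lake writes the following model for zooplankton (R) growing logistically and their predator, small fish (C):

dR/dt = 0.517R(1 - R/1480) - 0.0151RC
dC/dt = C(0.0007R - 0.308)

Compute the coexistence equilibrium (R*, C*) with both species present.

From dC/dt = 0 with C > 0: 0.0007R* = 0.308, so R* = 440.
Substitute into dR/dt = 0: 0.517(1 - 440/1480) = 0.0151C*.
The bracket is 0.703, giving C* = 0.363/0.0151 = 24.1.

R* ≈ 440, C* ≈ 24.1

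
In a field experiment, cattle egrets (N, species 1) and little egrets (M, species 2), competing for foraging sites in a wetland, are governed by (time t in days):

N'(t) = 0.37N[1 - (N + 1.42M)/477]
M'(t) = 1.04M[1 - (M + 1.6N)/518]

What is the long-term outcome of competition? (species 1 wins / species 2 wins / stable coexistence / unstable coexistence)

unstable coexistence (outcome depends on initial conditions)

Compare the nullcline intercepts: K1/α12 = 477/1.42 = 336 < K2 = 518; K2/α21 = 518/1.6 = 324 < K1 = 477.
Since both are reversed, neither can invade when rare; the interior point is a saddle.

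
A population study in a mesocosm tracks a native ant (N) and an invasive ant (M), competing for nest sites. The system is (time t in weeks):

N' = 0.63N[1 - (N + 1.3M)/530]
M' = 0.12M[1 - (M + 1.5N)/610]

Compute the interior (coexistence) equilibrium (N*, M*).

N* ≈ 277, M* ≈ 195

Setting both brackets to zero gives the nullclines N + 1.3M = 530 and 1.5N + M = 610.
Substituting M = 610 - 1.5N into the first: N(1 - 1.3·1.5) = 530 - 1.3·610.
So N* = -263/-0.95 = 277, and then M* = 610 - 1.5·277 = 195.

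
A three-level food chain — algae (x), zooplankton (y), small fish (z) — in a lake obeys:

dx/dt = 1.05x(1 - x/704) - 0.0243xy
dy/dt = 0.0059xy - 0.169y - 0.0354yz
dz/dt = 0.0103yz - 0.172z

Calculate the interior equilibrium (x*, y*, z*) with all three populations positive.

From dz/dt = 0: 0.0103y* = 0.172, so y* = 16.7.
From dx/dt = 0: 1.05(1 - x*/704) = 0.0243·16.7, giving x* = 704·(1 - 0.386) = 432.
From dy/dt = 0: 0.0059·432 - 0.169 = 0.0354z*, so z* = 2.38/0.0354 = 67.2.

x* ≈ 432, y* ≈ 16.7, z* ≈ 67.2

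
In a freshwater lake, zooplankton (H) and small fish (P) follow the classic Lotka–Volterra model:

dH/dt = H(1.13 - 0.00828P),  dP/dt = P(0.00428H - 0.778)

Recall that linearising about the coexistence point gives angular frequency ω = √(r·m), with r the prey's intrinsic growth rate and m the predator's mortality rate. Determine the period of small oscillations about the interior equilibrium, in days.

Here r = 1.13 and m = 0.778, so r·m = 0.879.
ω = √0.879 = 0.938 per day, hence T = 2π/ω ≈ 6.7 days.

T ≈ 6.7 days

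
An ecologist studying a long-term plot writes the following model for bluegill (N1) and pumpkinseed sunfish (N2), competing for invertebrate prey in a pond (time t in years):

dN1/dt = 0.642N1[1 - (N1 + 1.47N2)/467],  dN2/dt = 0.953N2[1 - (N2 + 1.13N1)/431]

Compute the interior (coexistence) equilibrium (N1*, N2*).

Setting both brackets to zero gives the nullclines N1 + 1.47N2 = 467 and 1.13N1 + N2 = 431.
Substituting N2 = 431 - 1.13N1 into the first: N1(1 - 1.47·1.13) = 467 - 1.47·431.
So N1* = -167/-0.661 = 252, and then N2* = 431 - 1.13·252 = 146.

N1* ≈ 252, N2* ≈ 146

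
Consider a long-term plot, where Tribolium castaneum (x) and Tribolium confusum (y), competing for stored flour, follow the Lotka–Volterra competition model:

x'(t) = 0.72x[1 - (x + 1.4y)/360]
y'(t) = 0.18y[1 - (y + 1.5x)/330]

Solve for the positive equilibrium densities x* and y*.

x* ≈ 92.7, y* ≈ 191

Setting both brackets to zero gives the nullclines x + 1.4y = 360 and 1.5x + y = 330.
Substituting y = 330 - 1.5x into the first: x(1 - 1.4·1.5) = 360 - 1.4·330.
So x* = -102/-1.1 = 92.7, and then y* = 330 - 1.5·92.7 = 191.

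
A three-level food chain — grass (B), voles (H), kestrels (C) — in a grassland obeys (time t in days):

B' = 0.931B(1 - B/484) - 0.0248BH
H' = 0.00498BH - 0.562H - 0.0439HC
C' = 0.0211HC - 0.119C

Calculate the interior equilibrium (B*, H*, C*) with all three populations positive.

From dC/dt = 0: 0.0211H* = 0.119, so H* = 5.64.
From dB/dt = 0: 0.931(1 - B*/484) = 0.0248·5.64, giving B* = 484·(1 - 0.15) = 411.
From dH/dt = 0: 0.00498·411 - 0.562 = 0.0439C*, so C* = 1.49/0.0439 = 33.9.

B* ≈ 411, H* ≈ 5.64, C* ≈ 33.9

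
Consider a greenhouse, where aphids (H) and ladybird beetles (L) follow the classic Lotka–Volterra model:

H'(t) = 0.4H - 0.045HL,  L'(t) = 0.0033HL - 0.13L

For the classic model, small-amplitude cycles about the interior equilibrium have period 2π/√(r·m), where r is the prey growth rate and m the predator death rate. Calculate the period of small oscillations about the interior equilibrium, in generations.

T ≈ 27.6 generations

Here r = 0.4 and m = 0.13, so r·m = 0.052.
ω = √0.052 = 0.228 per generation, hence T = 2π/ω ≈ 27.6 generations.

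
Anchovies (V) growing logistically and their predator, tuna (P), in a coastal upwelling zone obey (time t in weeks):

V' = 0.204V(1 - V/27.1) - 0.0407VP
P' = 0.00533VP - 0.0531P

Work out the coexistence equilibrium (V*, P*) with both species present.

V* ≈ 9.96, P* ≈ 3.17

From dP/dt = 0 with P > 0: 0.00533V* = 0.0531, so V* = 9.96.
Substitute into dV/dt = 0: 0.204(1 - 9.96/27.1) = 0.0407P*.
The bracket is 0.632, giving P* = 0.129/0.0407 = 3.17.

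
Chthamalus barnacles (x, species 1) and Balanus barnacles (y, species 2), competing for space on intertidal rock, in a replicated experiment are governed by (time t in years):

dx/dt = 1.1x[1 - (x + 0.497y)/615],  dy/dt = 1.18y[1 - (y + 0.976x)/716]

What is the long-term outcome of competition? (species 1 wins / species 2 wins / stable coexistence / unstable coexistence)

Compare the nullcline intercepts: K1/α12 = 615/0.497 = 1240 > K2 = 716; K2/α21 = 716/0.976 = 734 > K1 = 615.
Since both inequalities hold, each species can invade when rare, so the interior equilibrium is stable.

stable coexistence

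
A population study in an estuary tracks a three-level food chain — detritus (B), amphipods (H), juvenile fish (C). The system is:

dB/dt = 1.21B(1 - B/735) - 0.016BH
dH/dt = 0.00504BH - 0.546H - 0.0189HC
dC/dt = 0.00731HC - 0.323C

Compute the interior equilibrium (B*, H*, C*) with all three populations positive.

From dC/dt = 0: 0.00731H* = 0.323, so H* = 44.2.
From dB/dt = 0: 1.21(1 - B*/735) = 0.016·44.2, giving B* = 735·(1 - 0.584) = 306.
From dH/dt = 0: 0.00504·306 - 0.546 = 0.0189C*, so C* = 0.994/0.0189 = 52.6.

B* ≈ 306, H* ≈ 44.2, C* ≈ 52.6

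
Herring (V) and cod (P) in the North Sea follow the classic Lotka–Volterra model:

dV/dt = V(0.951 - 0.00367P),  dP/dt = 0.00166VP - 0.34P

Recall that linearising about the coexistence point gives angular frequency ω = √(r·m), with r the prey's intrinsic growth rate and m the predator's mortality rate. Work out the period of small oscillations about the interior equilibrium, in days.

T ≈ 11 days

Here r = 0.951 and m = 0.34, so r·m = 0.323.
ω = √0.323 = 0.569 per day, hence T = 2π/ω ≈ 11 days.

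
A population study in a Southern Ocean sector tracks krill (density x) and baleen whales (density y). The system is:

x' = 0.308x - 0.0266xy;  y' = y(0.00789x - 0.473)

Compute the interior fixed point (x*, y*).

x* ≈ 59.9, y* ≈ 11.6

Set dy/dt = 0 with y > 0: 0.00789x - 0.473 = 0, so x* = 0.473/0.00789 = 59.9.
Set dx/dt = 0 with x > 0: 0.308 - 0.0266y = 0, so y* = 0.308/0.0266 = 11.6.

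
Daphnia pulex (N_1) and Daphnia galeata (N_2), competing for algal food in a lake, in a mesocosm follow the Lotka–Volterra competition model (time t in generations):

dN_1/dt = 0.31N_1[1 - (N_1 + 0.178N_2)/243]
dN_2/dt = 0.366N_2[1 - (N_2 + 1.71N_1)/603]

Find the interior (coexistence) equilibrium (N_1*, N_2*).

N_1* ≈ 195, N_2* ≈ 270

Setting both brackets to zero gives the nullclines N_1 + 0.178N_2 = 243 and 1.71N_1 + N_2 = 603.
Substituting N_2 = 603 - 1.71N_1 into the first: N_1(1 - 0.178·1.71) = 243 - 0.178·603.
So N_1* = 136/0.696 = 195, and then N_2* = 603 - 1.71·195 = 270.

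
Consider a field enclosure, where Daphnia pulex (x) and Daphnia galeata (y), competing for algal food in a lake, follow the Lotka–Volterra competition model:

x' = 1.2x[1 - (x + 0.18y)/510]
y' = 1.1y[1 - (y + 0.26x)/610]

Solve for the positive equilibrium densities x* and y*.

Setting both brackets to zero gives the nullclines x + 0.18y = 510 and 0.26x + y = 610.
Substituting y = 610 - 0.26x into the first: x(1 - 0.18·0.26) = 510 - 0.18·610.
So x* = 400/0.953 = 420, and then y* = 610 - 0.26·420 = 501.

x* ≈ 420, y* ≈ 501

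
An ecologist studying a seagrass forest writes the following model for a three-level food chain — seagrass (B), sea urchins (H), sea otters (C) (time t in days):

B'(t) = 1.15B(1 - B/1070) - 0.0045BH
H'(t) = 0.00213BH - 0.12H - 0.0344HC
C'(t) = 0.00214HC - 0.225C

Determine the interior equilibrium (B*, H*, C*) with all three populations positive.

From dC/dt = 0: 0.00214H* = 0.225, so H* = 105.
From dB/dt = 0: 1.15(1 - B*/1070) = 0.0045·105, giving B* = 1070·(1 - 0.411) = 630.
From dH/dt = 0: 0.00213·630 - 0.12 = 0.0344C*, so C* = 1.22/0.0344 = 35.5.

B* ≈ 630, H* ≈ 105, C* ≈ 35.5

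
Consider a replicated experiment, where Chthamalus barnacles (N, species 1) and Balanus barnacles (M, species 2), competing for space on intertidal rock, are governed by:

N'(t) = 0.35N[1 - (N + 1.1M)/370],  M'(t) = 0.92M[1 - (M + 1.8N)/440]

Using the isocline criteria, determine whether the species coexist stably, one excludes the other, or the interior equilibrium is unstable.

Compare the nullcline intercepts: K1/α12 = 370/1.1 = 336 < K2 = 440; K2/α21 = 440/1.8 = 244 < K1 = 370.
Since both are reversed, neither can invade when rare; the interior point is a saddle.

unstable coexistence (outcome depends on initial conditions)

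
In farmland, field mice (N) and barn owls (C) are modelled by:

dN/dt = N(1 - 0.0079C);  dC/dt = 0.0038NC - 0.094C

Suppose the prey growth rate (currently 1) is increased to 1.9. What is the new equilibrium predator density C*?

C* ≈ 241

At the interior fixed point, setting dN/dt = 0 with N > 0 fixes C* = (prey growth rate)/(NC coefficient) — independent of the other coefficients.
With the change, C* = 1.9/0.0079 = 241; it rises from 127.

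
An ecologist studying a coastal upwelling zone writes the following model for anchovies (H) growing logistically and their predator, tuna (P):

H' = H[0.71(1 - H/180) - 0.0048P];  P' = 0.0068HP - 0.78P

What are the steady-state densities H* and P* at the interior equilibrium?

From dP/dt = 0 with P > 0: 0.0068H* = 0.78, so H* = 115.
Substitute into dH/dt = 0: 0.71(1 - 115/180) = 0.0048P*.
The bracket is 0.363, giving P* = 0.258/0.0048 = 53.7.

H* ≈ 115, P* ≈ 53.7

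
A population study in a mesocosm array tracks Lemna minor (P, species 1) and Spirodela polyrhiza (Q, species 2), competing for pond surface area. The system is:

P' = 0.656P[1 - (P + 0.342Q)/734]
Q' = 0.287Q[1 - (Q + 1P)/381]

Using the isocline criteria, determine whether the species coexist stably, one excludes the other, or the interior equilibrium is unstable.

Compare the nullcline intercepts: K1/α12 = 734/0.342 = 2150 > K2 = 381; K2/α21 = 381/1 = 381 < K1 = 734.
Since the inequalities point opposite ways, species 1 can invade but species 2 cannot.

species 1 excludes species 2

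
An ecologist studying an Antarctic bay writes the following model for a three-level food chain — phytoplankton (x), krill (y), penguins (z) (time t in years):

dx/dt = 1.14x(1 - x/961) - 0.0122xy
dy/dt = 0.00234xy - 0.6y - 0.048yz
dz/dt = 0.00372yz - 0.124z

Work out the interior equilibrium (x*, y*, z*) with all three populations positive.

From dz/dt = 0: 0.00372y* = 0.124, so y* = 33.3.
From dx/dt = 0: 1.14(1 - x*/961) = 0.0122·33.3, giving x* = 961·(1 - 0.357) = 618.
From dy/dt = 0: 0.00234·618 - 0.6 = 0.048z*, so z* = 0.847/0.048 = 17.6.

x* ≈ 618, y* ≈ 33.3, z* ≈ 17.6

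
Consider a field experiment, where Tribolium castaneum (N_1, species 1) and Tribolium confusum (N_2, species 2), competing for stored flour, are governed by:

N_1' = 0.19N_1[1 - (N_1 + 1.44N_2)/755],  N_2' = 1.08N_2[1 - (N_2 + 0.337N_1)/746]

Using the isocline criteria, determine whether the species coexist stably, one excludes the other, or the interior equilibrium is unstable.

Compare the nullcline intercepts: K1/α12 = 755/1.44 = 524 < K2 = 746; K2/α21 = 746/0.337 = 2210 > K1 = 755.
Since the inequalities point opposite ways, species 2 can invade but species 1 cannot.

species 2 excludes species 1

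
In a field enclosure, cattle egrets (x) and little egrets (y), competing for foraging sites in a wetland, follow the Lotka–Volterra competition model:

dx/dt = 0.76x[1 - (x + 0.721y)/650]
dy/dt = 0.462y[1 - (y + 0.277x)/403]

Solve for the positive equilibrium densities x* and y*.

Setting both brackets to zero gives the nullclines x + 0.721y = 650 and 0.277x + y = 403.
Substituting y = 403 - 0.277x into the first: x(1 - 0.721·0.277) = 650 - 0.721·403.
So x* = 359/0.8 = 449, and then y* = 403 - 0.277·449 = 279.

x* ≈ 449, y* ≈ 279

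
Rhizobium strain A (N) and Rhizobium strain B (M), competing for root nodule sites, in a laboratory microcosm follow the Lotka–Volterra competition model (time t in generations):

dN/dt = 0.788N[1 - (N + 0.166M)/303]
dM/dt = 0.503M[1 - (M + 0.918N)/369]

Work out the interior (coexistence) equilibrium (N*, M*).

N* ≈ 285, M* ≈ 107

Setting both brackets to zero gives the nullclines N + 0.166M = 303 and 0.918N + M = 369.
Substituting M = 369 - 0.918N into the first: N(1 - 0.166·0.918) = 303 - 0.166·369.
So N* = 242/0.848 = 285, and then M* = 369 - 0.918·285 = 107.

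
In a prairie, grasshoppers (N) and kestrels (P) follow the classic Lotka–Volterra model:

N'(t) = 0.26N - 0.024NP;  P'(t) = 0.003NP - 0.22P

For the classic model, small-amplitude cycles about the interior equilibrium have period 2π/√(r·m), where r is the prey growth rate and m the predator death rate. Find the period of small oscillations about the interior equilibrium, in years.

Here r = 0.26 and m = 0.22, so r·m = 0.0572.
ω = √0.0572 = 0.239 per year, hence T = 2π/ω ≈ 26.3 years.

T ≈ 26.3 years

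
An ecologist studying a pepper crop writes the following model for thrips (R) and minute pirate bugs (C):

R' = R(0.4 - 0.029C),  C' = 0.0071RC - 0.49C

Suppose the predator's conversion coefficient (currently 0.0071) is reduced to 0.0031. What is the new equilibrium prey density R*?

R* ≈ 158

At the interior fixed point, setting dC/dt = 0 with C > 0 fixes R* = (predator death rate)/(RC coefficient) — independent of the other coefficients.
With the change, R* = 0.49/0.0031 = 158; it rises from 69.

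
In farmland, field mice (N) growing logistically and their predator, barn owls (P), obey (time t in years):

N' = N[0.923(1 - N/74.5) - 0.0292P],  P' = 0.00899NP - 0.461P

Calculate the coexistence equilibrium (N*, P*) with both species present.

N* ≈ 51.3, P* ≈ 9.85

From dP/dt = 0 with P > 0: 0.00899N* = 0.461, so N* = 51.3.
Substitute into dN/dt = 0: 0.923(1 - 51.3/74.5) = 0.0292P*.
The bracket is 0.312, giving P* = 0.288/0.0292 = 9.85.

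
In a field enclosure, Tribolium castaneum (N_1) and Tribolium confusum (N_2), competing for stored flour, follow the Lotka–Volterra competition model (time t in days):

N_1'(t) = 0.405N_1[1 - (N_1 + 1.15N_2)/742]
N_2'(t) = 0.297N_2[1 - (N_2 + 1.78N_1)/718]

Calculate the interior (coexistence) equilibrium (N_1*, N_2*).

N_1* ≈ 79.9, N_2* ≈ 576

Setting both brackets to zero gives the nullclines N_1 + 1.15N_2 = 742 and 1.78N_1 + N_2 = 718.
Substituting N_2 = 718 - 1.78N_1 into the first: N_1(1 - 1.15·1.78) = 742 - 1.15·718.
So N_1* = -83.7/-1.05 = 79.9, and then N_2* = 718 - 1.78·79.9 = 576.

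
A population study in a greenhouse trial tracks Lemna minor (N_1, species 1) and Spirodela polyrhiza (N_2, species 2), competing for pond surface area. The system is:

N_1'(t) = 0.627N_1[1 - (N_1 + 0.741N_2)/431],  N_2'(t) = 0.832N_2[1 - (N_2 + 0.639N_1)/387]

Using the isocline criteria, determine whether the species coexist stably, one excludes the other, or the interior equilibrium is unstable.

Compare the nullcline intercepts: K1/α12 = 431/0.741 = 582 > K2 = 387; K2/α21 = 387/0.639 = 606 > K1 = 431.
Since both inequalities hold, each species can invade when rare, so the interior equilibrium is stable.

stable coexistence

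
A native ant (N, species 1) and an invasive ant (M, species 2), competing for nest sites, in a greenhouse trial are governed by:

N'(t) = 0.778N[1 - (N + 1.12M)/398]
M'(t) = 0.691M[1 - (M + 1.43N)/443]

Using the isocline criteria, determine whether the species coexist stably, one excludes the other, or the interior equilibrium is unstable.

unstable coexistence (outcome depends on initial conditions)

Compare the nullcline intercepts: K1/α12 = 398/1.12 = 355 < K2 = 443; K2/α21 = 443/1.43 = 310 < K1 = 398.
Since both are reversed, neither can invade when rare; the interior point is a saddle.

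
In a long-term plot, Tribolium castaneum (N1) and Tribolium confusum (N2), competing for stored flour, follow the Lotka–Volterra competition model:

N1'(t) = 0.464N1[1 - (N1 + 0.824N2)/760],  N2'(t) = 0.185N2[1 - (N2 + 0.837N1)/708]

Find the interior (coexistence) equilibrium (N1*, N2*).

Setting both brackets to zero gives the nullclines N1 + 0.824N2 = 760 and 0.837N1 + N2 = 708.
Substituting N2 = 708 - 0.837N1 into the first: N1(1 - 0.824·0.837) = 760 - 0.824·708.
So N1* = 177/0.31 = 569, and then N2* = 708 - 0.837·569 = 232.

N1* ≈ 569, N2* ≈ 232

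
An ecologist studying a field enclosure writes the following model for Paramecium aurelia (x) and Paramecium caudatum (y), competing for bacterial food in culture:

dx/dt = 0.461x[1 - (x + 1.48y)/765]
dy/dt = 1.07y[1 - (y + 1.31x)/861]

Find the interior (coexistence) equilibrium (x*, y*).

x* ≈ 542, y* ≈ 150

Setting both brackets to zero gives the nullclines x + 1.48y = 765 and 1.31x + y = 861.
Substituting y = 861 - 1.31x into the first: x(1 - 1.48·1.31) = 765 - 1.48·861.
So x* = -509/-0.939 = 542, and then y* = 861 - 1.31·542 = 150.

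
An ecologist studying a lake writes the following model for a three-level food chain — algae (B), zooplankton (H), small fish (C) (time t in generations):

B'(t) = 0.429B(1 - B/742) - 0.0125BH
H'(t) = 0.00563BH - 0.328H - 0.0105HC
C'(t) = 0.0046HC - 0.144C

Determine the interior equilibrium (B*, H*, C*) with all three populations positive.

From dC/dt = 0: 0.0046H* = 0.144, so H* = 31.3.
From dB/dt = 0: 0.429(1 - B*/742) = 0.0125·31.3, giving B* = 742·(1 - 0.912) = 65.2.
From dH/dt = 0: 0.00563·65.2 - 0.328 = 0.0105C*, so C* = 0.0391/0.0105 = 3.72.

B* ≈ 65.2, H* ≈ 31.3, C* ≈ 3.72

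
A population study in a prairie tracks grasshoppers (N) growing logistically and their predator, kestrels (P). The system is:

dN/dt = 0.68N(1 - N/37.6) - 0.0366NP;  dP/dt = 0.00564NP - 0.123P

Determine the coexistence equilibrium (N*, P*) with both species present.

From dP/dt = 0 with P > 0: 0.00564N* = 0.123, so N* = 21.8.
Substitute into dN/dt = 0: 0.68(1 - 21.8/37.6) = 0.0366P*.
The bracket is 0.42, giving P* = 0.286/0.0366 = 7.8.

N* ≈ 21.8, P* ≈ 7.8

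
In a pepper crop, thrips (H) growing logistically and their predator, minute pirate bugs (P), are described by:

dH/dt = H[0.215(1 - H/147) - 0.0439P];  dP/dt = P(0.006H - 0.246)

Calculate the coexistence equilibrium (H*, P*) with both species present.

From dP/dt = 0 with P > 0: 0.006H* = 0.246, so H* = 41.
Substitute into dH/dt = 0: 0.215(1 - 41/147) = 0.0439P*.
The bracket is 0.721, giving P* = 0.155/0.0439 = 3.53.

H* ≈ 41, P* ≈ 3.53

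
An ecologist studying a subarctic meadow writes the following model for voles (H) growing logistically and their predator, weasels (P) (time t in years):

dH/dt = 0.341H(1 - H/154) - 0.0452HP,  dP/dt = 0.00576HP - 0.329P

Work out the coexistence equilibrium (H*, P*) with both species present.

From dP/dt = 0 with P > 0: 0.00576H* = 0.329, so H* = 57.1.
Substitute into dH/dt = 0: 0.341(1 - 57.1/154) = 0.0452P*.
The bracket is 0.629, giving P* = 0.215/0.0452 = 4.75.

H* ≈ 57.1, P* ≈ 4.75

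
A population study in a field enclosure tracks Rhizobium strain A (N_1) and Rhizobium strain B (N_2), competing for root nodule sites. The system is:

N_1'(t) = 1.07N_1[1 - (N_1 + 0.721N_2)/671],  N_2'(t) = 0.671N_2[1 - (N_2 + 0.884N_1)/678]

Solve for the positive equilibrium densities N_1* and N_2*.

Setting both brackets to zero gives the nullclines N_1 + 0.721N_2 = 671 and 0.884N_1 + N_2 = 678.
Substituting N_2 = 678 - 0.884N_1 into the first: N_1(1 - 0.721·0.884) = 671 - 0.721·678.
So N_1* = 182/0.363 = 502, and then N_2* = 678 - 0.884·502 = 234.

N_1* ≈ 502, N_2* ≈ 234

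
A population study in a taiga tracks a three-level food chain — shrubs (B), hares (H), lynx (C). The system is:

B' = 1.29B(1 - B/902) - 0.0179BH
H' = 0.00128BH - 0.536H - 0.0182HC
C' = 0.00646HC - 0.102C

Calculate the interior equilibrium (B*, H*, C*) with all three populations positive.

B* ≈ 704, H* ≈ 15.8, C* ≈ 20.1

From dC/dt = 0: 0.00646H* = 0.102, so H* = 15.8.
From dB/dt = 0: 1.29(1 - B*/902) = 0.0179·15.8, giving B* = 902·(1 - 0.219) = 704.
From dH/dt = 0: 0.00128·704 - 0.536 = 0.0182C*, so C* = 0.366/0.0182 = 20.1.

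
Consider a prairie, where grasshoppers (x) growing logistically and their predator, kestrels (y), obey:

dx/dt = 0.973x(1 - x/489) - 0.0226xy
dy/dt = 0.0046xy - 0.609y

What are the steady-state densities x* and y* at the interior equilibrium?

From dy/dt = 0 with y > 0: 0.0046x* = 0.609, so x* = 132.
Substitute into dx/dt = 0: 0.973(1 - 132/489) = 0.0226y*.
The bracket is 0.729, giving y* = 0.71/0.0226 = 31.4.

x* ≈ 132, y* ≈ 31.4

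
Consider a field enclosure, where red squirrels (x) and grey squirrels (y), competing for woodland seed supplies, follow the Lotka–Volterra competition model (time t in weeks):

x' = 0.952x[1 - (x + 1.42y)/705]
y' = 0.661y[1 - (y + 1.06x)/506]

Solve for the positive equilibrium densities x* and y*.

x* ≈ 26.8, y* ≈ 478

Setting both brackets to zero gives the nullclines x + 1.42y = 705 and 1.06x + y = 506.
Substituting y = 506 - 1.06x into the first: x(1 - 1.42·1.06) = 705 - 1.42·506.
So x* = -13.5/-0.505 = 26.8, and then y* = 506 - 1.06·26.8 = 478.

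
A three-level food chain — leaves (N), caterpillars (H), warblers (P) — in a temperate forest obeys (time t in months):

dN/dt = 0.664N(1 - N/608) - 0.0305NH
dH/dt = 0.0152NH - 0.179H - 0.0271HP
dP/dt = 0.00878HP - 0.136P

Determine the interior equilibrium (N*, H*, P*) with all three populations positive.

From dP/dt = 0: 0.00878H* = 0.136, so H* = 15.5.
From dN/dt = 0: 0.664(1 - N*/608) = 0.0305·15.5, giving N* = 608·(1 - 0.712) = 175.
From dH/dt = 0: 0.0152·175 - 0.179 = 0.0271P*, so P* = 2.49/0.0271 = 91.8.

N* ≈ 175, H* ≈ 15.5, P* ≈ 91.8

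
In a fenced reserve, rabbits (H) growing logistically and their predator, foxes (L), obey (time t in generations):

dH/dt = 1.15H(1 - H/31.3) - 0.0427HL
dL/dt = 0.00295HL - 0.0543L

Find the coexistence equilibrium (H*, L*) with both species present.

H* ≈ 18.4, L* ≈ 11.1

From dL/dt = 0 with L > 0: 0.00295H* = 0.0543, so H* = 18.4.
Substitute into dH/dt = 0: 1.15(1 - 18.4/31.3) = 0.0427L*.
The bracket is 0.412, giving L* = 0.474/0.0427 = 11.1.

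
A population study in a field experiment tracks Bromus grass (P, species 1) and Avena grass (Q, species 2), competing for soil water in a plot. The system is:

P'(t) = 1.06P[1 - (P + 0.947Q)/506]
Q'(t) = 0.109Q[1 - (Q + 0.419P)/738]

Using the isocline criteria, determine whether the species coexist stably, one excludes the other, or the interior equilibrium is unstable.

Compare the nullcline intercepts: K1/α12 = 506/0.947 = 534 < K2 = 738; K2/α21 = 738/0.419 = 1760 > K1 = 506.
Since the inequalities point opposite ways, species 2 can invade but species 1 cannot.

species 2 excludes species 1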